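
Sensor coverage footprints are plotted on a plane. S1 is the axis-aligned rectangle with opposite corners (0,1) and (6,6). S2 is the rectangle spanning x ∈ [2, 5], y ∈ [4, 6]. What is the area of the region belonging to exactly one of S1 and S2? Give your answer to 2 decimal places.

24.00

|S1∩S2|: x∈[2,5], y∈[4,6] → 3·2 = 6.
|S1 △ S2| = |S1| + |S2| − 2·|S1∩S2| = 30 + 6 − 12 = 24.00.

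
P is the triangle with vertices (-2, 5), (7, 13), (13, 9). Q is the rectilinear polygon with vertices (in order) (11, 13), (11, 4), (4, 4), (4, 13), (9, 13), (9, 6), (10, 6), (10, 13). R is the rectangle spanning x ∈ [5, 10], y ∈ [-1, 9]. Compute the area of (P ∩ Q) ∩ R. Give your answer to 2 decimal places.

6.40

|P ∩ Q| = 25.6667.
|(P ∩ Q) ∩ R| = 6.40.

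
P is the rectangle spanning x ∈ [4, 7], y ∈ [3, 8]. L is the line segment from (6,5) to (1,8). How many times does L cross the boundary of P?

The segment meets the boundary at (4,6.2).

1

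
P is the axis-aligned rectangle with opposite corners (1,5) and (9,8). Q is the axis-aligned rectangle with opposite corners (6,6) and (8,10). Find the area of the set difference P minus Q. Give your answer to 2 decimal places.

|P∩Q|: x∈[6,8], y∈[6,8] → 2·2 = 4.
|P| = 24.
|P ∖ Q| = |P| − |P∩Q| = 24 − 4 = 20.00.

20.00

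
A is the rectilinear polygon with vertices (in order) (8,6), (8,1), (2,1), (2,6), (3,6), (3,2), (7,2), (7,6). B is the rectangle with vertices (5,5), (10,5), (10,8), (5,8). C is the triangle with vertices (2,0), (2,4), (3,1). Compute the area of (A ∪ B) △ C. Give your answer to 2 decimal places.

27.00

|A ∪ B| = 28.
|(A ∪ B) ∩ C| = 1.5.
|(A ∪ B) △ C| = 28 + 2 − 3 = 27.00.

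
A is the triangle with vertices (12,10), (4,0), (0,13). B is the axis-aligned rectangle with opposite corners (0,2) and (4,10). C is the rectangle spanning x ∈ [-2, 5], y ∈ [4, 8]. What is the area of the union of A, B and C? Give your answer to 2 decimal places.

97.23

By inclusion–exclusion:
Individual areas: |A| = 72, |B| = 32, |C| = 28.
|A∩B| = 14.7692.
|A∩C| = 11.3846.
|B∩C|: x∈[0,4], y∈[4,8] → 4·4 = 16.
|A∩B∩C| = 7.3846.
|A ∪ B ∪ C| = 132 − 42.1538 + 7.3846 = 97.23.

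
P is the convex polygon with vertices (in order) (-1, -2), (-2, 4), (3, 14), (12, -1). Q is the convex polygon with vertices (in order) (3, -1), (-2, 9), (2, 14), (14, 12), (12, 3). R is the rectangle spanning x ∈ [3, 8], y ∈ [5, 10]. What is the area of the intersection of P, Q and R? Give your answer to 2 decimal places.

The intersection is the polygon with vertices (8,5.667), (8,5), (3,5), (3,10), (5.4,10).
By the shoelace formula its area is 19.37.

19.37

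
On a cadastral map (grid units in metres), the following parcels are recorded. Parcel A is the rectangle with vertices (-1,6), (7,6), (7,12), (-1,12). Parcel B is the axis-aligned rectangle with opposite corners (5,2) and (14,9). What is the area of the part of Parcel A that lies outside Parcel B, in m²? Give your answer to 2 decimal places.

42.00

|Parcel A∩Parcel B|: x∈[5,7], y∈[6,9] → 2·3 = 6.
|Parcel A| = 48.
|Parcel A ∖ Parcel B| = |Parcel A| − |Parcel A∩Parcel B| = 48 − 6 = 42.00.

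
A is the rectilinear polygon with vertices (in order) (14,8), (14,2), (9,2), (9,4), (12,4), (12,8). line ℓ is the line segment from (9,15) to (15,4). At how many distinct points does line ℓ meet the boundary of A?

2

The segment meets the boundary at (14,5.833), (12.818,8).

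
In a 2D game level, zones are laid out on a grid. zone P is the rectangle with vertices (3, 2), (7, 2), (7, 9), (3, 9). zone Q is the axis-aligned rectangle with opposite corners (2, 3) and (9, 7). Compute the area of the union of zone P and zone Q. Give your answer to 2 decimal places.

By inclusion–exclusion:
Individual areas: |zone P| = 28, |zone Q| = 28.
|zone P∩zone Q|: x∈[3,7], y∈[3,7] → 4·4 = 16.
|zone P ∪ zone Q| = 56 − 16 = 40.00.

40.00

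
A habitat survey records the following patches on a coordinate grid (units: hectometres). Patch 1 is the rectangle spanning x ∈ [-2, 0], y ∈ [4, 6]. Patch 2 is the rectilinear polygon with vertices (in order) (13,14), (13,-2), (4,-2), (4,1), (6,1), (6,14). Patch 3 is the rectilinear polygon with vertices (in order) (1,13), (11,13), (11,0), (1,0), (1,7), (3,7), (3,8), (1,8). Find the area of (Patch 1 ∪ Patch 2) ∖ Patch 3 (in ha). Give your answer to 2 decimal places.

|Patch 1 ∪ Patch 2| = 122.
|(Patch 1 ∪ Patch 2) ∩ Patch 3| = 67.
|(Patch 1 ∪ Patch 2) ∖ Patch 3| = 122 − 67 = 55.00.

55.00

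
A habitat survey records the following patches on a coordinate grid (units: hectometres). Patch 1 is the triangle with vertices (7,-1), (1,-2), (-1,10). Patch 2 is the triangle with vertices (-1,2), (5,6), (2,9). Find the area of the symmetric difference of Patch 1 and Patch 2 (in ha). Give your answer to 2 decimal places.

|Patch 1| = 37, |Patch 2| = 15, |Patch 1∩Patch 2| = 6.0843.
|Patch 1 △ Patch 2| = |Patch 1| + |Patch 2| − 2·|Patch 1∩Patch 2| = 37 + 15 − 12.1685 = 39.83.

39.83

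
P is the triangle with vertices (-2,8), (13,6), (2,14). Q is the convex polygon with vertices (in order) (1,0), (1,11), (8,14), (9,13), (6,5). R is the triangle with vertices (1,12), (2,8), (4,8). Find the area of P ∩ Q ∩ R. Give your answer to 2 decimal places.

3.83

The intersection is the polygon with vertices (1.568,11.243), (4,8), (2,8), (1.226,11.097).
By the shoelace formula its area is 3.83.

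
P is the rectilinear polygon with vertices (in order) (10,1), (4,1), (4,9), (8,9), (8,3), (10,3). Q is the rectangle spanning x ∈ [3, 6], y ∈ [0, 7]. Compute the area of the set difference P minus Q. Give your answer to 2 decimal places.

|P| = 36, |P∩Q| = 12.
|P ∖ Q| = |P| − |P∩Q| = 36 − 12 = 24.00.

24.00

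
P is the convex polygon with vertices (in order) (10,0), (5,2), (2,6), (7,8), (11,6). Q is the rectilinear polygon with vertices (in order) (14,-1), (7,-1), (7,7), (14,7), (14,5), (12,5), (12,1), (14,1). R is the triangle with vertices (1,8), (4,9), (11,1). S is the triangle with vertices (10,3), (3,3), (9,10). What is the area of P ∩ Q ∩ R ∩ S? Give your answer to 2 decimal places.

The intersection is the polygon with vertices (9.25,3), (8.143,3), (7,3.8), (7,5.571).
By the shoelace formula its area is 2.44.

2.44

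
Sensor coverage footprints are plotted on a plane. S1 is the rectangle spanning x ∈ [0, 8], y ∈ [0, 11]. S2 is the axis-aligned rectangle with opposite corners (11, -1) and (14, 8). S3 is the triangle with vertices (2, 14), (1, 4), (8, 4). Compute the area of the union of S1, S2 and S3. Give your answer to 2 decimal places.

By inclusion–exclusion:
Individual areas: |S1| = 88, |S2| = 27, |S3| = 35.
|S1∩S2| = 0 (no overlap).
|S1∩S3| = 31.85.
|S2∩S3| = 0.
|S1∩S2∩S3| = 0.
|S1 ∪ S2 ∪ S3| = 150 − 31.85 + 0 = 118.15.

118.15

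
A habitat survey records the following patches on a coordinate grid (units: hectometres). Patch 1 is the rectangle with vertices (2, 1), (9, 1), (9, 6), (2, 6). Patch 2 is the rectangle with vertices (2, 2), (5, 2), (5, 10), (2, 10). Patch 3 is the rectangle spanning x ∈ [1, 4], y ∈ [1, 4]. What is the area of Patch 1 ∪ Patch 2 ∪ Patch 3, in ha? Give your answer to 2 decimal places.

By inclusion–exclusion:
Individual areas: |Patch 1| = 35, |Patch 2| = 24, |Patch 3| = 9.
|Patch 1∩Patch 2|: x∈[2,5], y∈[2,6] → 3·4 = 12.
|Patch 1∩Patch 3|: x∈[2,4], y∈[1,4] → 2·3 = 6.
|Patch 2∩Patch 3|: x∈[2,4], y∈[2,4] → 2·2 = 4.
|Patch 1∩Patch 2∩Patch 3| = 4.
|Patch 1 ∪ Patch 2 ∪ Patch 3| = 68 − 22 + 4 = 50.00.

50.00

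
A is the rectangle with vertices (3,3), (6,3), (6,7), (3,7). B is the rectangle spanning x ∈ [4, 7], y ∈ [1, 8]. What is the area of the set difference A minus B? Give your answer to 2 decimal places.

|A∩B|: x∈[4,6], y∈[3,7] → 2·4 = 8.
|A| = 12.
|A ∖ B| = |A| − |A∩B| = 12 − 8 = 4.00.

4.00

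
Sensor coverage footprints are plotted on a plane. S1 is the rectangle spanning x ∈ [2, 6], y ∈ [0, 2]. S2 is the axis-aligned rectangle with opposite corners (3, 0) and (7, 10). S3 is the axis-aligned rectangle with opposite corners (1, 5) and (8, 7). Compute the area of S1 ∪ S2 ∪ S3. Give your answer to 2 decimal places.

48.00

By inclusion–exclusion:
Individual areas: |S1| = 8, |S2| = 40, |S3| = 14.
|S1∩S2|: x∈[3,6], y∈[0,2] → 3·2 = 6.
|S1∩S3| = 0 (no overlap).
|S2∩S3|: x∈[3,7], y∈[5,7] → 4·2 = 8.
|S1∩S2∩S3| = 0.
|S1 ∪ S2 ∪ S3| = 62 − 14 + 0 = 48.00.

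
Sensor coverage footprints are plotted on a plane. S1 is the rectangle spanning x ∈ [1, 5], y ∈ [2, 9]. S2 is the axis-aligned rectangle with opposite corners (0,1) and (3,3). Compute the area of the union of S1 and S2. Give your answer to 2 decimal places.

By inclusion–exclusion:
Individual areas: |S1| = 28, |S2| = 6.
|S1∩S2|: x∈[1,3], y∈[2,3] → 2·1 = 2.
|S1 ∪ S2| = 34 − 2 = 32.00.

32.00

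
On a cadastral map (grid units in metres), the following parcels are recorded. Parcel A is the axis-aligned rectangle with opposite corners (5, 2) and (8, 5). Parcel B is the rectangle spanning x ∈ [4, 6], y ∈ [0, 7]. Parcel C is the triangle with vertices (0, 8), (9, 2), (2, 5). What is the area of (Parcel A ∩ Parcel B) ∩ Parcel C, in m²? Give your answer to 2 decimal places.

0.83

The region (Parcel A ∩ Parcel B) ∩ Parcel C is the polygon with vertices (5,4.667), (6,4), (6,3.286), (5,3.714).
By the shoelace formula its area is 0.83.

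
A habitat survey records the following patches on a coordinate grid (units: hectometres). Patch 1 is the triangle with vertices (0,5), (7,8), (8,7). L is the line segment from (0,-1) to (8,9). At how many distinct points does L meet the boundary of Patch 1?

The segment meets the boundary at (7.111,7.889), (6,6.5).

2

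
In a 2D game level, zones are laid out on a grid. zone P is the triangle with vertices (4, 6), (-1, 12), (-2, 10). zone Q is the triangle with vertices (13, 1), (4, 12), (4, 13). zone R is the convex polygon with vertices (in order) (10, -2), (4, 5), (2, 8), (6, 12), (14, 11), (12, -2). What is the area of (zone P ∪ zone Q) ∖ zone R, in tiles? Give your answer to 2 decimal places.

|zone P ∪ zone Q| = 12.5.
|(zone P ∪ zone Q) ∩ zone R| = 4.2238.
|(zone P ∪ zone Q) ∖ zone R| = 12.5 − 4.2238 = 8.28.

8.28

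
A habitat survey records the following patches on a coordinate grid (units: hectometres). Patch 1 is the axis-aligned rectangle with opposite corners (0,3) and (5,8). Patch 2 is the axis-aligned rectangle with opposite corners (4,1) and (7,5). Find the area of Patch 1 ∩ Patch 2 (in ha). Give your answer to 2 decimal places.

2.00

|Patch 1∩Patch 2|: x∈[4,5], y∈[3,5] → 1·2 = 2.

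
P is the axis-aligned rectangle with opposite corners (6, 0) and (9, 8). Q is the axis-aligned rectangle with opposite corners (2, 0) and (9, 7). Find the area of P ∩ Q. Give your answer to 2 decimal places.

21.00

|P∩Q|: x∈[6,9], y∈[0,7] → 3·7 = 21.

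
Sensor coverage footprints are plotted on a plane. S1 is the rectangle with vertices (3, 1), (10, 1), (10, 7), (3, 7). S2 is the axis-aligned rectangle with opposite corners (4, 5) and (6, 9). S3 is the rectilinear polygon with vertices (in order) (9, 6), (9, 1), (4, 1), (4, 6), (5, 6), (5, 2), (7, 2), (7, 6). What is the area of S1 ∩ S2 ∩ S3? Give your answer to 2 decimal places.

The intersection is the polygon with vertices (4,5), (4,6), (5,6), (5,5).
By the shoelace formula its area is 1.00.

1.00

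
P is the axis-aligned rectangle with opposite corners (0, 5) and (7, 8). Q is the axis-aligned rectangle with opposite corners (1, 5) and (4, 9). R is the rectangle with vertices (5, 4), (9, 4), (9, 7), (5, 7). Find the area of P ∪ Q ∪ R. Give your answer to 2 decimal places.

By inclusion–exclusion:
Individual areas: |P| = 21, |Q| = 12, |R| = 12.
|P∩Q|: x∈[1,4], y∈[5,8] → 3·3 = 9.
|P∩R|: x∈[5,7], y∈[5,7] → 2·2 = 4.
|Q∩R| = 0 (no overlap).
|P∩Q∩R| = 0.
|P ∪ Q ∪ R| = 45 − 13 + 0 = 32.00.

32.00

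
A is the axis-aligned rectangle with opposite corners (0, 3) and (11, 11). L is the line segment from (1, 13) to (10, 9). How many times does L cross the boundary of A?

The segment meets the boundary at (5.5,11).

1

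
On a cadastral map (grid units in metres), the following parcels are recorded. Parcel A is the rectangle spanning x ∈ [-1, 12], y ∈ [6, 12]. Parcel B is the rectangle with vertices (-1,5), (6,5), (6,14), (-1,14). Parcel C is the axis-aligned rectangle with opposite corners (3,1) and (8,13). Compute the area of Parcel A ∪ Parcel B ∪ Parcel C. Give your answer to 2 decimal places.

123.00

By inclusion–exclusion:
Individual areas: |Parcel A| = 78, |Parcel B| = 63, |Parcel C| = 60.
|Parcel A∩Parcel B|: x∈[-1,6], y∈[6,12] → 7·6 = 42.
|Parcel A∩Parcel C|: x∈[3,8], y∈[6,12] → 5·6 = 30.
|Parcel B∩Parcel C|: x∈[3,6], y∈[5,13] → 3·8 = 24.
|Parcel A∩Parcel B∩Parcel C| = 18.
|Parcel A ∪ Parcel B ∪ Parcel C| = 201 − 96 + 18 = 123.00.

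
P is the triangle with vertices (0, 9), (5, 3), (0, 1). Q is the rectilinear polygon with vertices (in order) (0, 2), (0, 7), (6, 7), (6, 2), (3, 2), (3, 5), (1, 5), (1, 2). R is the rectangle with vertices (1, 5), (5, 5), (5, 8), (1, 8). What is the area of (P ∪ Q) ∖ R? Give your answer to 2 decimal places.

|P ∪ Q| = 32.8667.
|(P ∪ Q) ∩ R| = 8.2667.
|(P ∪ Q) ∖ R| = 32.8667 − 8.2667 = 24.60.

24.60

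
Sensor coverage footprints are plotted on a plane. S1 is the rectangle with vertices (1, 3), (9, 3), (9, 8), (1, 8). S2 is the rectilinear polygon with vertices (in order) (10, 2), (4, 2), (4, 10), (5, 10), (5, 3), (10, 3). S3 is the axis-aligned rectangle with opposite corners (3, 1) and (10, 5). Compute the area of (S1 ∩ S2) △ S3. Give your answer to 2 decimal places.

|S1 ∩ S2| = 5.
|(S1 ∩ S2) ∩ S3| = 2.
|(S1 ∩ S2) △ S3| = 5 + 28 − 4 = 29.00.

29.00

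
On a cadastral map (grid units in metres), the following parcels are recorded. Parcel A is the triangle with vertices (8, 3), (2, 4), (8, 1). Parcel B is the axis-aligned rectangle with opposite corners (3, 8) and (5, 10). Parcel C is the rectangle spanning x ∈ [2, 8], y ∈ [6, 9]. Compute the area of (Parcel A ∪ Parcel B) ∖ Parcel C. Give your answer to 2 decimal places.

|Parcel A ∪ Parcel B| = 10.
|(Parcel A ∪ Parcel B) ∩ Parcel C| = 2.
|(Parcel A ∪ Parcel B) ∖ Parcel C| = 10 − 2 = 8.00.

8.00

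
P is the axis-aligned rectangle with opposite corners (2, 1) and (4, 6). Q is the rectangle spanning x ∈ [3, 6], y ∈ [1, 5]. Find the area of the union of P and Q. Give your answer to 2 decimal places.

By inclusion–exclusion:
Individual areas: |P| = 10, |Q| = 12.
|P∩Q|: x∈[3,4], y∈[1,5] → 1·4 = 4.
|P ∪ Q| = 22 − 4 = 18.00.

18.00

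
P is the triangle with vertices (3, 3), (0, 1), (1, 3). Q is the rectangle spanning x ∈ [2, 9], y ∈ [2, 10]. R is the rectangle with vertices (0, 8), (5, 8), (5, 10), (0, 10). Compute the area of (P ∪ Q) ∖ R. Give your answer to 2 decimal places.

|P ∪ Q| = 57.6667.
|(P ∪ Q) ∩ R| = 6.
|(P ∪ Q) ∖ R| = 57.6667 − 6 = 51.67.

51.67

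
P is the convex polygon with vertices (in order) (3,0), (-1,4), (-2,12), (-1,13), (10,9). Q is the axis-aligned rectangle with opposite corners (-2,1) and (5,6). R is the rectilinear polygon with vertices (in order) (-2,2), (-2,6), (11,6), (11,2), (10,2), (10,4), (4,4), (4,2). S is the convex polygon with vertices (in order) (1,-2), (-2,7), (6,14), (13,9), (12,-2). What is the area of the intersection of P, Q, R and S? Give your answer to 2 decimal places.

The intersection is the polygon with vertices (5,6), (5,4), (4,4), (4,2), (1,2), (-1,4), (-1.25,6).
By the shoelace formula its area is 20.25.

20.25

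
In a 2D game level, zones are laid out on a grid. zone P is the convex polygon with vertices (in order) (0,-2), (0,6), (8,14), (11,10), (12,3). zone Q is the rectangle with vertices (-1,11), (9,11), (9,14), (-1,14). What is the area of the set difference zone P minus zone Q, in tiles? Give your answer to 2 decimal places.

|zone P| = 116.5, |zone P∩zone Q| = 6.8333.
|zone P ∖ zone Q| = |zone P| − |zone P∩zone Q| = 116.5 − 6.8333 = 109.67.

109.67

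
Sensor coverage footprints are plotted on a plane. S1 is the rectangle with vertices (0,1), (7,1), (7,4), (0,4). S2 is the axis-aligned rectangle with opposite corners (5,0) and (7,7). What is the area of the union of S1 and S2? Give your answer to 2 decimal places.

By inclusion–exclusion:
Individual areas: |S1| = 21, |S2| = 14.
|S1∩S2|: x∈[5,7], y∈[1,4] → 2·3 = 6.
|S1 ∪ S2| = 35 − 6 = 29.00.

29.00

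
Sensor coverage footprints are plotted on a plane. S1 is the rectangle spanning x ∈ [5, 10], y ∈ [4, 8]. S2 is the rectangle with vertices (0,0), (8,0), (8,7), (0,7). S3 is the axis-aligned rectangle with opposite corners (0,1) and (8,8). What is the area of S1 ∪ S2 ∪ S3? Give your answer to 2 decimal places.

By inclusion–exclusion:
Individual areas: |S1| = 20, |S2| = 56, |S3| = 56.
|S1∩S2|: x∈[5,8], y∈[4,7] → 3·3 = 9.
|S1∩S3|: x∈[5,8], y∈[4,8] → 3·4 = 12.
|S2∩S3|: x∈[0,8], y∈[1,7] → 8·6 = 48.
|S1∩S2∩S3| = 9.
|S1 ∪ S2 ∪ S3| = 132 − 69 + 9 = 72.00.

72.00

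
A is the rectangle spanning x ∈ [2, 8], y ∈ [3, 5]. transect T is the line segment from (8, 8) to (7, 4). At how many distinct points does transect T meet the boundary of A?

The segment meets the boundary at (7.25,5).

1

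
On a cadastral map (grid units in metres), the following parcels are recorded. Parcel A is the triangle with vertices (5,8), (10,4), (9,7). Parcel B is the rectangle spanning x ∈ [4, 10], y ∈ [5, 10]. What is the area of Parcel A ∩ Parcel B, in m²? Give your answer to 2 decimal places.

5.04

The intersection is the polygon with vertices (5,8), (9,7), (9.667,5), (8.75,5).
By the shoelace formula its area is 5.04.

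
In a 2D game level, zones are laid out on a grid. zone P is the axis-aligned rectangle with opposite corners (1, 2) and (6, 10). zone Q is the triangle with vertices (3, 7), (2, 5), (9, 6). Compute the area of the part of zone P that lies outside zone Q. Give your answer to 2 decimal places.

|zone P| = 40, |zone P∩zone Q| = 5.1071.
|zone P ∖ zone Q| = |zone P| − |zone P∩zone Q| = 40 − 5.1071 = 34.89.

34.89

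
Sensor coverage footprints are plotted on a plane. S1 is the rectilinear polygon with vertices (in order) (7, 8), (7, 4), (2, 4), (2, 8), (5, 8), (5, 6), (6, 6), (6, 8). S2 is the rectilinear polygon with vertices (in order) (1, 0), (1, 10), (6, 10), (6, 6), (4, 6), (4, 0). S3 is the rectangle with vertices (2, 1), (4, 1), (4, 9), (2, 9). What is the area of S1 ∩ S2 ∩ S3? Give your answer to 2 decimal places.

8.00

The intersection is the polygon with vertices (2,8), (4,8), (4,6), (4,4), (2,4).
By the shoelace formula its area is 8.00.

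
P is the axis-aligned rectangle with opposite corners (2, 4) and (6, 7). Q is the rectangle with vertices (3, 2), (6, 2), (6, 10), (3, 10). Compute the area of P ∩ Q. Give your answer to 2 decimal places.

9.00

|P∩Q|: x∈[3,6], y∈[4,7] → 3·3 = 9.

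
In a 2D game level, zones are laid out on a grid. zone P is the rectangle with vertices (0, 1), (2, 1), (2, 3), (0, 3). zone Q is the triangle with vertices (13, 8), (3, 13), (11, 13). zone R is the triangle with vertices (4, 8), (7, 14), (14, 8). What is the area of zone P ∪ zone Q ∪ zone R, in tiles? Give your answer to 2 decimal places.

By inclusion–exclusion:
Individual areas: |zone P| = 4, |zone Q| = 20, |zone R| = 30.
|zone P∩zone Q| = 0.
|zone P∩zone R| = 0.
|zone Q∩zone R| = 12.3145.
|zone P∩zone Q∩zone R| = 0.
|zone P ∪ zone Q ∪ zone R| = 54 − 12.3145 + 0 = 41.69.

41.69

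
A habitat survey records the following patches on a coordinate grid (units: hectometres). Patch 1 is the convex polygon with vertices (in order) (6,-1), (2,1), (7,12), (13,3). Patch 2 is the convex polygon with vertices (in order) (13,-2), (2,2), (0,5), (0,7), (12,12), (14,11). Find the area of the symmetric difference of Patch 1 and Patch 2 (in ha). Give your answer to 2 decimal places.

|Patch 1| = 70.5, |Patch 2| = 125.5, |Patch 1∩Patch 2| = 61.9778.
|Patch 1 △ Patch 2| = |Patch 1| + |Patch 2| − 2·|Patch 1∩Patch 2| = 70.5 + 125.5 − 123.9557 = 72.04.

72.04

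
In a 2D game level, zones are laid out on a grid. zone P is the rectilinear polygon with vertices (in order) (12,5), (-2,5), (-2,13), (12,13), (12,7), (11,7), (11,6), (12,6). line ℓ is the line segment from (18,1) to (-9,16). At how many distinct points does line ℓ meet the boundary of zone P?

The segment meets the boundary at (-2,12.111), (10.8,5).

2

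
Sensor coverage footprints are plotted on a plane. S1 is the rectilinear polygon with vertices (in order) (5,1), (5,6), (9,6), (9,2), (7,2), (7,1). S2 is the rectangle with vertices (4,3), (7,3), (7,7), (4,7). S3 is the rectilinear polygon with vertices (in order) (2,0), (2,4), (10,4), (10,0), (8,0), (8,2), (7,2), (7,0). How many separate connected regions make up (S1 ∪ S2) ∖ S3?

1

(S1 ∪ S2) ∖ S3 is a single connected region.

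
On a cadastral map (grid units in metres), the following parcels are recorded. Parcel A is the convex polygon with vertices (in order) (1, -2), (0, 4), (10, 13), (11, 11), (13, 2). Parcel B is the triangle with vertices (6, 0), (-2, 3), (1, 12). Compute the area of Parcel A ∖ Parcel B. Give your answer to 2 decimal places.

|Parcel A| = 109, |Parcel A∩Parcel B| = 19.7899.
|Parcel A ∖ Parcel B| = |Parcel A| − |Parcel A∩Parcel B| = 109 − 19.7899 = 89.21.

89.21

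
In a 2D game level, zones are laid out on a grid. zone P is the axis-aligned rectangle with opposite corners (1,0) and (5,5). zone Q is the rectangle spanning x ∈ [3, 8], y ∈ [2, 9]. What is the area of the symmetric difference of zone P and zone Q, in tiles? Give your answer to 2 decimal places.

|zone P∩zone Q|: x∈[3,5], y∈[2,5] → 2·3 = 6.
|zone P △ zone Q| = |zone P| + |zone Q| − 2·|zone P∩zone Q| = 20 + 35 − 12 = 43.00.

43.00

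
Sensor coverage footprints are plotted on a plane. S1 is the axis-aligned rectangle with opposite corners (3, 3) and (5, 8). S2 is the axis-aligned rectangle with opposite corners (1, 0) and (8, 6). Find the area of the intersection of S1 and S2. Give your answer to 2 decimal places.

|S1∩S2|: x∈[3,5], y∈[3,6] → 2·3 = 6.

6.00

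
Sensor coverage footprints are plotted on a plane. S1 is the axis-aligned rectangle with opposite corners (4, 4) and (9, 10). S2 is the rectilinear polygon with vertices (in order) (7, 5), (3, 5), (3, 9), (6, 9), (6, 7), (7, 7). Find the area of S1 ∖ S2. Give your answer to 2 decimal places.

20.00

|S1| = 30, |S1∩S2| = 10.
|S1 ∖ S2| = |S1| − |S1∩S2| = 30 − 10 = 20.00.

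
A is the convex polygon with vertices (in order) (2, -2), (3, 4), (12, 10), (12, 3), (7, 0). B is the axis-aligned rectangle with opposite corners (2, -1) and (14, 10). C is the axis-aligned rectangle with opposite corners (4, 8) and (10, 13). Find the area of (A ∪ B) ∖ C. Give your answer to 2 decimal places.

|A ∪ B| = 133.1667.
|(A ∪ B) ∩ C| = 12.
|(A ∪ B) ∖ C| = 133.1667 − 12 = 121.17.

121.17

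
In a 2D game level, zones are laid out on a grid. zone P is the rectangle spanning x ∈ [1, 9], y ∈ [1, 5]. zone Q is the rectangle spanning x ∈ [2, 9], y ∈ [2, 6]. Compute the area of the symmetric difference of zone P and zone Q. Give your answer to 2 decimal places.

18.00

|zone P∩zone Q|: x∈[2,9], y∈[2,5] → 7·3 = 21.
|zone P △ zone Q| = |zone P| + |zone Q| − 2·|zone P∩zone Q| = 32 + 28 − 42 = 18.00.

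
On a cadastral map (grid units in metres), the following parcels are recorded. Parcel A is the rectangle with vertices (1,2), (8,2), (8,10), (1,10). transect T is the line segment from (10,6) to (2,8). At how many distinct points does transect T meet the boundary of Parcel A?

1

The segment meets the boundary at (8,6.5).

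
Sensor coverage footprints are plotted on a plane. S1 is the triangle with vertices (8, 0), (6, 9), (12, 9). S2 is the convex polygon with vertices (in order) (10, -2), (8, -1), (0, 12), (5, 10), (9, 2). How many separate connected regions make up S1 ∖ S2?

1

S1 ∖ S2 is a single connected region.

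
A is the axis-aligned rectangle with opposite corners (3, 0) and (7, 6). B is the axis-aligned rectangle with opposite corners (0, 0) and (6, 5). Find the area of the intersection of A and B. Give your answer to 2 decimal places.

15.00

|A∩B|: x∈[3,6], y∈[0,5] → 3·5 = 15.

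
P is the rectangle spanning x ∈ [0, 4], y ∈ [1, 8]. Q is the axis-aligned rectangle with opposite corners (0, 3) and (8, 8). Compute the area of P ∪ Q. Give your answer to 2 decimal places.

48.00

By inclusion–exclusion:
Individual areas: |P| = 28, |Q| = 40.
|P∩Q|: x∈[0,4], y∈[3,8] → 4·5 = 20.
|P ∪ Q| = 68 − 20 = 48.00.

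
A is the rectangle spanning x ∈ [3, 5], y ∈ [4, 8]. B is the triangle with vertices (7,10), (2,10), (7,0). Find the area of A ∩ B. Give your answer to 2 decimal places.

The intersection is the polygon with vertices (5,8), (5,4), (3,8).
By the shoelace formula its area is 4.00.

4.00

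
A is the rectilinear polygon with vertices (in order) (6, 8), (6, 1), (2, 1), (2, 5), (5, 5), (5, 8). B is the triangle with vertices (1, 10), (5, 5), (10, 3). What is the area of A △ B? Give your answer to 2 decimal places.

|A| = 19, |B| = 8.5, |A∩B| = 1.7.
|A △ B| = |A| + |B| − 2·|A∩B| = 19 + 8.5 − 3.4 = 24.10.

24.10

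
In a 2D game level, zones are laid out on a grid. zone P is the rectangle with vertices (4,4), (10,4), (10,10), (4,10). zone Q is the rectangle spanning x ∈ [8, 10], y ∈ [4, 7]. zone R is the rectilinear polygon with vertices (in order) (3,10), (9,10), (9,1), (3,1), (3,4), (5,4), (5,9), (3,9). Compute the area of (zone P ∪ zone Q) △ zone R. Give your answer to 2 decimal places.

|zone P ∪ zone Q| = 36.
|(zone P ∪ zone Q) ∩ zone R| = 25.
|(zone P ∪ zone Q) △ zone R| = 36 + 44 − 50 = 30.00.

30.00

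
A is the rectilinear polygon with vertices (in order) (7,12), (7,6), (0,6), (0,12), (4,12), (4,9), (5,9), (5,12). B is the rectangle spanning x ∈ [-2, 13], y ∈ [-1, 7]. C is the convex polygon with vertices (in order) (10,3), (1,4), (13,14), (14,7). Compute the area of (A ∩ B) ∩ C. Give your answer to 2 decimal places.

The region (A ∩ B) ∩ C is the polygon with vertices (3.4,6), (4.6,7), (7,7), (7,6).
By the shoelace formula its area is 3.00.

3.00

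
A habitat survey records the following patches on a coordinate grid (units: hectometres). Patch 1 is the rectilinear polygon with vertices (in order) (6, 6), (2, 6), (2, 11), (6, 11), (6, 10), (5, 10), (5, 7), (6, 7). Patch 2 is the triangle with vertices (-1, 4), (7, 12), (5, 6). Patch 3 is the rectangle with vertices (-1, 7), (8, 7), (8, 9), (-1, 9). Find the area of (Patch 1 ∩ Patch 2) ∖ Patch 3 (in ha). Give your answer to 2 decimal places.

4.17

|Patch 1 ∩ Patch 2| = 8.1667.
|(Patch 1 ∩ Patch 2) ∩ Patch 3| = 4.
|(Patch 1 ∩ Patch 2) ∖ Patch 3| = 8.1667 − 4 = 4.17.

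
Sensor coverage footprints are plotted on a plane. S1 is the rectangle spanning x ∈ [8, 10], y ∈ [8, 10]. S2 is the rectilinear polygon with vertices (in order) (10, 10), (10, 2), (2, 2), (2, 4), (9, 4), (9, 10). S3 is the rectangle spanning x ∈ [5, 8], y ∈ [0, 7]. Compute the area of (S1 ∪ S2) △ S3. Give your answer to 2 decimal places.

|S1 ∪ S2| = 24.
|(S1 ∪ S2) ∩ S3| = 6.
|(S1 ∪ S2) △ S3| = 24 + 21 − 12 = 33.00.

33.00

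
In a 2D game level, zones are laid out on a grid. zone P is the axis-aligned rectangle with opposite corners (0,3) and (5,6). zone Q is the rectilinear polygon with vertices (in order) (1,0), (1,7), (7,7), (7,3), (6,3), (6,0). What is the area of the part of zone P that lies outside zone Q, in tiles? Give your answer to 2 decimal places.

|zone P| = 15, |zone P∩zone Q| = 12.
|zone P ∖ zone Q| = |zone P| − |zone P∩zone Q| = 15 − 12 = 3.00.

3.00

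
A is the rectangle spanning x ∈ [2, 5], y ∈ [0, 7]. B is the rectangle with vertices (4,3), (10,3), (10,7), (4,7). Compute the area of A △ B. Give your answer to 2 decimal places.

|A∩B|: x∈[4,5], y∈[3,7] → 1·4 = 4.
|A △ B| = |A| + |B| − 2·|A∩B| = 21 + 24 − 8 = 37.00.

37.00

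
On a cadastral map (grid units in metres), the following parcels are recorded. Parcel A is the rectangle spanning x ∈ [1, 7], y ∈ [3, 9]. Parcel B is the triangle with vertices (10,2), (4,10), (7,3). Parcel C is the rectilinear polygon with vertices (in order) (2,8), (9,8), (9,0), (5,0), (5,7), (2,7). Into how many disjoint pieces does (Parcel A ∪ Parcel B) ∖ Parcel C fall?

2

(Parcel A ∪ Parcel B) ∖ Parcel C splits into 2 disjoint pieces (area 23.1607, area 0.5).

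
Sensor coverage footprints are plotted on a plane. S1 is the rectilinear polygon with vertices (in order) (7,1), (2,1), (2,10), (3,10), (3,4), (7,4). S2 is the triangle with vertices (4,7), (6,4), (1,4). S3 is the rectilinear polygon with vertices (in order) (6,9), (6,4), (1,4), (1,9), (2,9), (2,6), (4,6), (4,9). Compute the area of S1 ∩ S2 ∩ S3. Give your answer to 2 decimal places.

1.50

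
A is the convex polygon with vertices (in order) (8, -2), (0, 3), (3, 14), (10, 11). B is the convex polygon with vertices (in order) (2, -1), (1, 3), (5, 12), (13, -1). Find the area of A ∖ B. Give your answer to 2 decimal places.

|A| = 100, |A∩B| = 61.5642.
|A ∖ B| = |A| − |A∩B| = 100 − 61.5642 = 38.44.

38.44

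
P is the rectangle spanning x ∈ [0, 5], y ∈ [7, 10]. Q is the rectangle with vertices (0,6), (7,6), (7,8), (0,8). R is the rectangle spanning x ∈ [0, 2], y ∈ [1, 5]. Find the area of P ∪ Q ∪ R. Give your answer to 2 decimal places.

By inclusion–exclusion:
Individual areas: |P| = 15, |Q| = 14, |R| = 8.
|P∩Q|: x∈[0,5], y∈[7,8] → 5·1 = 5.
|P∩R| = 0 (no overlap).
|Q∩R| = 0 (no overlap).
|P∩Q∩R| = 0.
|P ∪ Q ∪ R| = 37 − 5 + 0 = 32.00.

32.00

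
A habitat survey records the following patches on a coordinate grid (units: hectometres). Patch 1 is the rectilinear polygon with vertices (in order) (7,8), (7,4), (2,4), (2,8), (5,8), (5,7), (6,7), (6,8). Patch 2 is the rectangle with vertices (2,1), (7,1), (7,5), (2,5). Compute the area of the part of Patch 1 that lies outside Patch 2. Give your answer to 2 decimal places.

14.00

|Patch 1| = 19, |Patch 1∩Patch 2| = 5.
|Patch 1 ∖ Patch 2| = |Patch 1| − |Patch 1∩Patch 2| = 19 − 5 = 14.00.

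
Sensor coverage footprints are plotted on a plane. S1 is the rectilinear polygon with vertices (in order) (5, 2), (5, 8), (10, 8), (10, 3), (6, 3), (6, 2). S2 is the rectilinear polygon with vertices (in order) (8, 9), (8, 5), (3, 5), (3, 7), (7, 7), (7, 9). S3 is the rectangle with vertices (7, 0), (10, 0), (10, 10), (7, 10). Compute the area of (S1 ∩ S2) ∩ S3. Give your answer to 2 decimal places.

3.00

The region (S1 ∩ S2) ∩ S3 is the polygon with vertices (7,8), (8,8), (8,5), (7,5), (7,7).
By the shoelace formula its area is 3.00.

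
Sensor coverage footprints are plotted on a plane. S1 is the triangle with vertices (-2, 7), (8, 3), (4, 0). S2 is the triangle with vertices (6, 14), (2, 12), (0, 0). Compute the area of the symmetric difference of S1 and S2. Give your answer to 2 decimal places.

40.13

|S1| = 23, |S2| = 22, |S1∩S2| = 2.4369.
|S1 △ S2| = |S1| + |S2| − 2·|S1∩S2| = 23 + 22 − 4.8737 = 40.13.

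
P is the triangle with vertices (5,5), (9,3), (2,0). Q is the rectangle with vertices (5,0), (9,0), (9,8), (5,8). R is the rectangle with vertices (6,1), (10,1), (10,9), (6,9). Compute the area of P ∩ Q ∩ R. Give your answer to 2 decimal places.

4.18

The intersection is the polygon with vertices (6,1.714), (6,4.5), (9,3).
By the shoelace formula its area is 4.18.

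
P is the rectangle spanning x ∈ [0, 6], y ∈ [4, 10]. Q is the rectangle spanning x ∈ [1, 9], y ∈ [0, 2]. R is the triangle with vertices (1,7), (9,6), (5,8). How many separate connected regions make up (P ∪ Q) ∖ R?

(P ∪ Q) ∖ R splits into 2 disjoint pieces (area 31.6875, area 16).

2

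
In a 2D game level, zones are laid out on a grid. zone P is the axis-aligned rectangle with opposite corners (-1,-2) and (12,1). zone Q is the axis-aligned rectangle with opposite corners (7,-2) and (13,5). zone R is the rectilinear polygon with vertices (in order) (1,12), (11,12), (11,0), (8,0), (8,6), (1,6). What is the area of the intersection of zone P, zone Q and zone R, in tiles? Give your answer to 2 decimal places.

The intersection is the polygon with vertices (11,1), (11,0), (8,0), (8,1).
By the shoelace formula its area is 3.00.

3.00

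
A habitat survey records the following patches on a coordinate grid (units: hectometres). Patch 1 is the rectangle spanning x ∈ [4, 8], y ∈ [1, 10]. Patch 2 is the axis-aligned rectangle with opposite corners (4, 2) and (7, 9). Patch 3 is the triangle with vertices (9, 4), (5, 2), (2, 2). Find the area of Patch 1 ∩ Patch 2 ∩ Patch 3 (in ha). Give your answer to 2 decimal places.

The intersection is the polygon with vertices (7,3), (5,2), (4,2), (4,2.571), (7,3.429).
By the shoelace formula its area is 2.00.

2.00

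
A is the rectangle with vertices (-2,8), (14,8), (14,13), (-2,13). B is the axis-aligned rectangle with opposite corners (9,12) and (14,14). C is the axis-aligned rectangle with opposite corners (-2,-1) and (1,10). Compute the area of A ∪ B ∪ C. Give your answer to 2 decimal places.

112.00

By inclusion–exclusion:
Individual areas: |A| = 80, |B| = 10, |C| = 33.
|A∩B|: x∈[9,14], y∈[12,13] → 5·1 = 5.
|A∩C|: x∈[-2,1], y∈[8,10] → 3·2 = 6.
|B∩C| = 0 (no overlap).
|A∩B∩C| = 0.
|A ∪ B ∪ C| = 123 − 11 + 0 = 112.00.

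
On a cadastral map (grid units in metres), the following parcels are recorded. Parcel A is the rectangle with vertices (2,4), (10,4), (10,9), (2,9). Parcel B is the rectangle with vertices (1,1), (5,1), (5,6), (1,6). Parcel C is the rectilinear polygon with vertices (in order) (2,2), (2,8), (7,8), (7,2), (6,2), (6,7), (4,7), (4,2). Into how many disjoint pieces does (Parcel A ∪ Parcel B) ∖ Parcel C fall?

(Parcel A ∪ Parcel B) ∖ Parcel C splits into 2 disjoint pieces (area 20, area 16).

2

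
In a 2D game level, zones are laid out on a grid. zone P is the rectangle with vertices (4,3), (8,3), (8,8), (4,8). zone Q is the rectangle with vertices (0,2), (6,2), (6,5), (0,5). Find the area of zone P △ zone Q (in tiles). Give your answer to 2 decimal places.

|zone P∩zone Q|: x∈[4,6], y∈[3,5] → 2·2 = 4.
|zone P △ zone Q| = |zone P| + |zone Q| − 2·|zone P∩zone Q| = 20 + 18 − 8 = 30.00.

30.00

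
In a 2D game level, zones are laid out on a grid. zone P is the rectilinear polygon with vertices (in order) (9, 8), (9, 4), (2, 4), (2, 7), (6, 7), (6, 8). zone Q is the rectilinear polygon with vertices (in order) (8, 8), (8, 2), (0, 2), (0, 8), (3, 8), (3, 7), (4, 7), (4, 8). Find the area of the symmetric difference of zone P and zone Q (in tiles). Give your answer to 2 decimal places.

31.00

|zone P| = 24, |zone Q| = 47, |zone P∩zone Q| = 20.
|zone P △ zone Q| = |zone P| + |zone Q| − 2·|zone P∩zone Q| = 24 + 47 − 40 = 31.00.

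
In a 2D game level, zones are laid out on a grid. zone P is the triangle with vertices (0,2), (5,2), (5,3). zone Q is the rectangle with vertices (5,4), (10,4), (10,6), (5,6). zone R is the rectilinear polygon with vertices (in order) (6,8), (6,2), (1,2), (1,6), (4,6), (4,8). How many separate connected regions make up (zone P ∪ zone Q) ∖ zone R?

(zone P ∪ zone Q) ∖ zone R splits into 2 disjoint pieces (area 0.1, area 8).

2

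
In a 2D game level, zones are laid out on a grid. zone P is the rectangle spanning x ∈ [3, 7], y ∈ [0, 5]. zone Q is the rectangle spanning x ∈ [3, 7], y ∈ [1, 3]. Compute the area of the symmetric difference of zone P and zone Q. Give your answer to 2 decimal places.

12.00

|zone P∩zone Q|: x∈[3,7], y∈[1,3] → 4·2 = 8.
|zone P △ zone Q| = |zone P| + |zone Q| − 2·|zone P∩zone Q| = 20 + 8 − 16 = 12.00.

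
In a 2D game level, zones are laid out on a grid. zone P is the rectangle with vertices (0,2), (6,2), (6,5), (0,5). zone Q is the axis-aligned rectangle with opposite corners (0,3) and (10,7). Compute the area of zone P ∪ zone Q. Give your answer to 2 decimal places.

By inclusion–exclusion:
Individual areas: |zone P| = 18, |zone Q| = 40.
|zone P∩zone Q|: x∈[0,6], y∈[3,5] → 6·2 = 12.
|zone P ∪ zone Q| = 58 − 12 = 46.00.

46.00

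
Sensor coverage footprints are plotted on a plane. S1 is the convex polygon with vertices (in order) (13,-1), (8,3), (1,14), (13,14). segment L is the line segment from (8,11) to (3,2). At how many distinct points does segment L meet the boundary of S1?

The segment meets the boundary at (5.627,6.729).

1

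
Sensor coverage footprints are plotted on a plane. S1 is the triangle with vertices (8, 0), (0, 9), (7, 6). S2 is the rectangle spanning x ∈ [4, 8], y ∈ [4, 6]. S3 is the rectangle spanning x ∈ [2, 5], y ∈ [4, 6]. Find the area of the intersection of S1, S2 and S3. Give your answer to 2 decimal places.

1.89

The intersection is the polygon with vertices (4,6), (5,6), (5,4), (4.444,4), (4,4.5).
By the shoelace formula its area is 1.89.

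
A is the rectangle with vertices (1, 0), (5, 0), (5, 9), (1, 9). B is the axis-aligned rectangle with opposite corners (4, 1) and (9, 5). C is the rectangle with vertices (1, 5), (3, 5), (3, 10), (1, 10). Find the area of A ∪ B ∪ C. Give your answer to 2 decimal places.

By inclusion–exclusion:
Individual areas: |A| = 36, |B| = 20, |C| = 10.
|A∩B|: x∈[4,5], y∈[1,5] → 1·4 = 4.
|A∩C|: x∈[1,3], y∈[5,9] → 2·4 = 8.
|B∩C| = 0 (no overlap).
|A∩B∩C| = 0.
|A ∪ B ∪ C| = 66 − 12 + 0 = 54.00.

54.00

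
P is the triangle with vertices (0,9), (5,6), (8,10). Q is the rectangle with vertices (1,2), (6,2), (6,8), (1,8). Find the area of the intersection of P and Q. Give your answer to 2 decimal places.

The intersection is the polygon with vertices (5,6), (1.667,8), (6,8), (6,7.333).
By the shoelace formula its area is 4.67.

4.67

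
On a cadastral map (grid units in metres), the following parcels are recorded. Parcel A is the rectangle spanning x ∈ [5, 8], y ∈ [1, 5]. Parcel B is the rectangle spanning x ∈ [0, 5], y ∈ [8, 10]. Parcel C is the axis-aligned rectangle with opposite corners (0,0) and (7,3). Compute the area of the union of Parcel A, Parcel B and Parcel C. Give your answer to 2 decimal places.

By inclusion–exclusion:
Individual areas: |Parcel A| = 12, |Parcel B| = 10, |Parcel C| = 21.
|Parcel A∩Parcel B| = 0 (no overlap).
|Parcel A∩Parcel C|: x∈[5,7], y∈[1,3] → 2·2 = 4.
|Parcel B∩Parcel C| = 0 (no overlap).
|Parcel A∩Parcel B∩Parcel C| = 0.
|Parcel A ∪ Parcel B ∪ Parcel C| = 43 − 4 + 0 = 39.00.

39.00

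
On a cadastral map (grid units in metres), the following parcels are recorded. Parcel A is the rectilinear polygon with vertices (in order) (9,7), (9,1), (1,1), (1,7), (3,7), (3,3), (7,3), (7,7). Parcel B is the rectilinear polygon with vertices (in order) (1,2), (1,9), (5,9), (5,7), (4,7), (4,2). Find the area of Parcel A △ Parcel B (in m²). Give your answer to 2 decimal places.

33.00

|Parcel A| = 32, |Parcel B| = 23, |Parcel A∩Parcel B| = 11.
|Parcel A △ Parcel B| = |Parcel A| + |Parcel B| − 2·|Parcel A∩Parcel B| = 32 + 23 − 22 = 33.00.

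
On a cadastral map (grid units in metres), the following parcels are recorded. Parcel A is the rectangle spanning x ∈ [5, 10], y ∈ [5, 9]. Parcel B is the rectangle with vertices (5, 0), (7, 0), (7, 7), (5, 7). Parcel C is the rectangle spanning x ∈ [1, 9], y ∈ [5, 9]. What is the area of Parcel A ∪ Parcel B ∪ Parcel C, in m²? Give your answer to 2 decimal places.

46.00

By inclusion–exclusion:
Individual areas: |Parcel A| = 20, |Parcel B| = 14, |Parcel C| = 32.
|Parcel A∩Parcel B|: x∈[5,7], y∈[5,7] → 2·2 = 4.
|Parcel A∩Parcel C|: x∈[5,9], y∈[5,9] → 4·4 = 16.
|Parcel B∩Parcel C|: x∈[5,7], y∈[5,7] → 2·2 = 4.
|Parcel A∩Parcel B∩Parcel C| = 4.
|Parcel A ∪ Parcel B ∪ Parcel C| = 66 − 24 + 4 = 46.00.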